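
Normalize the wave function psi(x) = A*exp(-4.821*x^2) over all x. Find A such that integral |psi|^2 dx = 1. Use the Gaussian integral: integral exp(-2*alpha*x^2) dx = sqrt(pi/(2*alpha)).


integral |psi|^2 dx = A^2 * sqrt(pi/(2*alpha)) = 1
A^2 = sqrt(2*alpha/pi)
= sqrt(2 * 4.821 / pi)
= 1.751897
A = sqrt(1.751897)
= 1.3236

1.3236


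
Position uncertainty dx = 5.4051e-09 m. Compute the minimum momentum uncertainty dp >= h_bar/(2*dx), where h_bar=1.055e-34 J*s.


dp = h_bar / (2 * dx)
= 1.055e-34 / (2 * 5.4051e-09)
= 1.055e-34 / 1.0810e-08
= 9.7593e-27 kg*m/s

9.7593e-27


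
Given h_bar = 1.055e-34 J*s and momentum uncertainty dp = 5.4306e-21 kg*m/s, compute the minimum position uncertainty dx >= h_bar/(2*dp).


dx = h_bar / (2 * dp)
= 1.055e-34 / (2 * 5.4306e-21)
= 1.055e-34 / 1.0861e-20
= 9.7135e-15 m

9.7135e-15


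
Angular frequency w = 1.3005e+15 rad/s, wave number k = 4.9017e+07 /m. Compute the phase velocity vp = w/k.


vp = w / k
= 1.3005e+15 / 4.9017e+07
= 2.6532e+07 m/s

2.6532e+07


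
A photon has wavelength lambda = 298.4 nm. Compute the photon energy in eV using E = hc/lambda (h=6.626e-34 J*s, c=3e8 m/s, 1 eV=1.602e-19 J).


E = hc / lambda
= (6.626e-34)(3e8) / (298.4e-9)
= 1.9878e-25 / 2.9840e-07
= 6.6615e-19 J
Converting to eV: 6.6615e-19 / 1.602e-19
= 4.1583 eV

4.1583


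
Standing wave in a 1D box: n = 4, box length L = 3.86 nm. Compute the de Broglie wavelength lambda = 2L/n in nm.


lambda = 2L / n
= 2 * 3.86 / 4
= 7.72 / 4
= 1.93 nm

1.93


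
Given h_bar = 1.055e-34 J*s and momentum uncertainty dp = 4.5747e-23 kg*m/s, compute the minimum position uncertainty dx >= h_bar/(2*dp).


dx = h_bar / (2 * dp)
= 1.055e-34 / (2 * 4.5747e-23)
= 1.055e-34 / 9.1494e-23
= 1.1531e-12 m

1.1531e-12


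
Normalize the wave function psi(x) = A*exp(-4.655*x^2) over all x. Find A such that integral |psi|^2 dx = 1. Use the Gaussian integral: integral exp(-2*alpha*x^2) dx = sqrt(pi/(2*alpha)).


integral |psi|^2 dx = A^2 * sqrt(pi/(2*alpha)) = 1
A^2 = sqrt(2*alpha/pi)
= sqrt(2 * 4.655 / pi)
= 1.721472
A = sqrt(1.721472)
= 1.312

1.312


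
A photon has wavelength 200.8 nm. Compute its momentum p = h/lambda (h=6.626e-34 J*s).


p = h / lambda
= 6.626e-34 / (200.8e-9)
= 6.626e-34 / 2.0080e-07
= 3.2998e-27 kg*m/s

3.2998e-27


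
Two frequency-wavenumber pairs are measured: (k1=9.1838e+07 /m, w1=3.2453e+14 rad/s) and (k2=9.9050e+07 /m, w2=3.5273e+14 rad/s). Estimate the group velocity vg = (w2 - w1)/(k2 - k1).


vg = (w2 - w1) / (k2 - k1)
= (3.5273e+14 - 3.2453e+14) / (9.9050e+07 - 9.1838e+07)
= 2.8200e+13 / 7.2120e+06
= 3.9101e+06 m/s

3.9101e+06


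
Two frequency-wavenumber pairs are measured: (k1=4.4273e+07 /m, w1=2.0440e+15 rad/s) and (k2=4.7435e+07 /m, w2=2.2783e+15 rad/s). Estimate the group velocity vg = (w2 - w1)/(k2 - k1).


vg = (w2 - w1) / (k2 - k1)
= (2.2783e+15 - 2.0440e+15) / (4.7435e+07 - 4.4273e+07)
= 2.3430e+14 / 3.1620e+06
= 7.4099e+07 m/s

7.4099e+07


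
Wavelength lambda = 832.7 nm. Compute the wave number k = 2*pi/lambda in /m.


k = 2 * pi / lambda
= 6.2832 / (832.7e-9)
= 6.2832 / 8.3270e-07
= 7.5456e+06 /m

7.5456e+06


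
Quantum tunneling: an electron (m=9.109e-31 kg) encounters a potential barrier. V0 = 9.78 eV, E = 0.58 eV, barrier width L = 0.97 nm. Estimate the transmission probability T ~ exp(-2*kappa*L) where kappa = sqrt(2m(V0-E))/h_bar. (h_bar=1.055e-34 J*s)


V0 - E = 9.2 eV = 1.4738e-18 J
kappa = sqrt(2 * m * (V0-E)) / h_bar
= sqrt(2 * 9.109e-31 * 1.4738e-18) / 1.055e-34
= 1.5532e+10 /m
2*kappa*L = 2 * 1.5532e+10 * 0.97e-9
= 30.1318
T = exp(-30.1318) = 8.202272e-14

8.202272e-14


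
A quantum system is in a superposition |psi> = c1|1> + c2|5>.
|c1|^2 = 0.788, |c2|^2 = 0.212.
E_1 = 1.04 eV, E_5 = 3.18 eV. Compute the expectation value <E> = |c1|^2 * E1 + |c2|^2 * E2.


<E> = |c1|^2 * E1 + |c2|^2 * E2
= 0.788 * 1.04 + 0.212 * 3.18
= 0.8195 + 0.6742
= 1.4937 eV

1.4937


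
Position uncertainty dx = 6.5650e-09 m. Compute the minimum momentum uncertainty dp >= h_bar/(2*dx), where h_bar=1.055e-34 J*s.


dp = h_bar / (2 * dx)
= 1.055e-34 / (2 * 6.5650e-09)
= 1.055e-34 / 1.3130e-08
= 8.0350e-27 kg*m/s

8.0350e-27


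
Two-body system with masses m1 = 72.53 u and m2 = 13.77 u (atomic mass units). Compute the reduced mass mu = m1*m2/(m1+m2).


mu = m1 * m2 / (m1 + m2)
= 72.53 * 13.77 / (72.53 + 13.77)
= 998.7381 / 86.3
= 11.5729 u

11.5729


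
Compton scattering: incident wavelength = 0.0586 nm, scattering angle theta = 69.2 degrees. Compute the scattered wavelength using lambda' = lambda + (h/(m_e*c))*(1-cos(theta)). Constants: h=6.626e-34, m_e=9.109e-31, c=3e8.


Compton wavelength: h/(m_e*c) = 2.4247e-12 m
d_lambda = 2.4247e-12 * (1 - cos(69.2 deg))
= 2.4247e-12 * 0.644893
= 1.5637e-12 m = 0.001564 nm
lambda' = 0.0586 + 0.001564
= 0.060164 nm

0.060164


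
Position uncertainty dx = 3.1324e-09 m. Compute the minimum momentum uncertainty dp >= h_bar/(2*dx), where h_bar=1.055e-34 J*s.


dp = h_bar / (2 * dx)
= 1.055e-34 / (2 * 3.1324e-09)
= 1.055e-34 / 6.2648e-09
= 1.6840e-26 kg*m/s

1.6840e-26


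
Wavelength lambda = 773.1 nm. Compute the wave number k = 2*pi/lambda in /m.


k = 2 * pi / lambda
= 6.2832 / (773.1e-9)
= 6.2832 / 7.7310e-07
= 8.1273e+06 /m

8.1273e+06


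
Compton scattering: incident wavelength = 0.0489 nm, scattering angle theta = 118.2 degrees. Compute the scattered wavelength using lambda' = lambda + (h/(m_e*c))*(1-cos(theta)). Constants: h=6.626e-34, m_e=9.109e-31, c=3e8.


Compton wavelength: h/(m_e*c) = 2.4247e-12 m
d_lambda = 2.4247e-12 * (1 - cos(118.2 deg))
= 2.4247e-12 * 1.472551
= 3.5705e-12 m = 0.003571 nm
lambda' = 0.0489 + 0.003571
= 0.052471 nm

0.052471


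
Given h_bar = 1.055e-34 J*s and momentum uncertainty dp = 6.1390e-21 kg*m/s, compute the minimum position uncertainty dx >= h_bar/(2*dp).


dx = h_bar / (2 * dp)
= 1.055e-34 / (2 * 6.1390e-21)
= 1.055e-34 / 1.2278e-20
= 8.5926e-15 m

8.5926e-15


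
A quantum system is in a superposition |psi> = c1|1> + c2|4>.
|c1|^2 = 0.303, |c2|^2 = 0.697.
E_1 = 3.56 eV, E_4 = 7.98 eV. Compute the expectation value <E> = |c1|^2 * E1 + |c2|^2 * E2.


<E> = |c1|^2 * E1 + |c2|^2 * E2
= 0.303 * 3.56 + 0.697 * 7.98
= 1.0787 + 5.5621
= 6.6407 eV

6.6407


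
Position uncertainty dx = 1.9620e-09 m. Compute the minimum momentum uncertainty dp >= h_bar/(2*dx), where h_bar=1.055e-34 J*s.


dp = h_bar / (2 * dx)
= 1.055e-34 / (2 * 1.9620e-09)
= 1.055e-34 / 3.9240e-09
= 2.6886e-26 kg*m/s

2.6886e-26


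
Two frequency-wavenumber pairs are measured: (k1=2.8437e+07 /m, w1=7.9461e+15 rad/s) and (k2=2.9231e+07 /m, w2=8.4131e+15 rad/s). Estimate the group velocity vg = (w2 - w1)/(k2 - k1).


vg = (w2 - w1) / (k2 - k1)
= (8.4131e+15 - 7.9461e+15) / (2.9231e+07 - 2.8437e+07)
= 4.6700e+14 / 7.9400e+05
= 5.8816e+08 m/s

5.8816e+08


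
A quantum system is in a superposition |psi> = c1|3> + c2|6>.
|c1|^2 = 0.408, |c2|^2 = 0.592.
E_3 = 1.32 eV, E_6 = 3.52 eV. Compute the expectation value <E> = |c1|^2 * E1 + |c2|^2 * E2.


<E> = |c1|^2 * E1 + |c2|^2 * E2
= 0.408 * 1.32 + 0.592 * 3.52
= 0.5386 + 2.0838
= 2.6224 eV

2.6224


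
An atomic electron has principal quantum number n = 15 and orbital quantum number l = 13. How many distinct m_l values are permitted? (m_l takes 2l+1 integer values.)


m_l ranges from -l to +l in integer steps
So m_l goes from -13 to +13
Count = 2l + 1 = 2*13 + 1
= 27

27


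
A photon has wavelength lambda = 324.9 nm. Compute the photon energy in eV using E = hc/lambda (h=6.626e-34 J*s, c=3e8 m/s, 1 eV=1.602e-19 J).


E = hc / lambda
= (6.626e-34)(3e8) / (324.9e-9)
= 1.9878e-25 / 3.2490e-07
= 6.1182e-19 J
Converting to eV: 6.1182e-19 / 1.602e-19
= 3.8191 eV

3.8191


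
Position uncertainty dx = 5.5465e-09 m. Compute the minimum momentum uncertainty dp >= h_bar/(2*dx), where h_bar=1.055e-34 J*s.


dp = h_bar / (2 * dx)
= 1.055e-34 / (2 * 5.5465e-09)
= 1.055e-34 / 1.1093e-08
= 9.5105e-27 kg*m/s

9.5105e-27


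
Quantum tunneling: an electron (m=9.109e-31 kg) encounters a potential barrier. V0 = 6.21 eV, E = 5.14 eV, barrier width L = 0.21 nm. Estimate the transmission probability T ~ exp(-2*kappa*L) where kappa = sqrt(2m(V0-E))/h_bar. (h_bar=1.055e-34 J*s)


V0 - E = 1.07 eV = 1.7141e-19 J
kappa = sqrt(2 * m * (V0-E)) / h_bar
= sqrt(2 * 9.109e-31 * 1.7141e-19) / 1.055e-34
= 5.2969e+09 /m
2*kappa*L = 2 * 5.2969e+09 * 0.21e-9
= 2.2247
T = exp(-2.2247) = 1.081005e-01

1.081005e-01


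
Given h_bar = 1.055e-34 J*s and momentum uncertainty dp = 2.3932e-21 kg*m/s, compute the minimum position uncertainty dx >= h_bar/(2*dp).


dx = h_bar / (2 * dp)
= 1.055e-34 / (2 * 2.3932e-21)
= 1.055e-34 / 4.7864e-21
= 2.2042e-14 m

2.2042e-14


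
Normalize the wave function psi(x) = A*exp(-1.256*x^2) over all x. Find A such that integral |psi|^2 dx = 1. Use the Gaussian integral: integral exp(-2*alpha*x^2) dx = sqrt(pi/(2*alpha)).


integral |psi|^2 dx = A^2 * sqrt(pi/(2*alpha)) = 1
A^2 = sqrt(2*alpha/pi)
= sqrt(2 * 1.256 / pi)
= 0.8942
A = sqrt(0.8942)
= 0.9456

0.9456


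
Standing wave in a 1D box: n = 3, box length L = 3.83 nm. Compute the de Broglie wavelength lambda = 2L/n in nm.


lambda = 2L / n
= 2 * 3.83 / 3
= 7.66 / 3
= 2.5533 nm

2.5533


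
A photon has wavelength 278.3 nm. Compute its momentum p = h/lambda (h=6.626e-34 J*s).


p = h / lambda
= 6.626e-34 / (278.3e-9)
= 6.626e-34 / 2.7830e-07
= 2.3809e-27 kg*m/s

2.3809e-27


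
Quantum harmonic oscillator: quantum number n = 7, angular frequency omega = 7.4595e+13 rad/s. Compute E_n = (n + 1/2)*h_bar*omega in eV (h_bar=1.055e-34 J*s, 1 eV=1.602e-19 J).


E = (n + 1/2) * h_bar * omega
= (7 + 0.5) * 1.055e-34 * 7.4595e+13
= 7.5 * 7.8698e-21
= 5.9023e-20 J
= 0.3684 eV

0.3684


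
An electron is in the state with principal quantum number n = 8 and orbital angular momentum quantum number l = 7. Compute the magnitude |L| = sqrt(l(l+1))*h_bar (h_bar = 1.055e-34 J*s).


L = sqrt(l*(l+1)) * h_bar
= sqrt(7 * 8) * 1.055e-34
= sqrt(56) * 1.055e-34
= 7.4833 * 1.055e-34
= 7.8949e-34 J*s

7.8949e-34


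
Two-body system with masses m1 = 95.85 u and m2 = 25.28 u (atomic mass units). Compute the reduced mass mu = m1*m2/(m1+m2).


mu = m1 * m2 / (m1 + m2)
= 95.85 * 25.28 / (95.85 + 25.28)
= 2423.088 / 121.13
= 20.004 u

20.004


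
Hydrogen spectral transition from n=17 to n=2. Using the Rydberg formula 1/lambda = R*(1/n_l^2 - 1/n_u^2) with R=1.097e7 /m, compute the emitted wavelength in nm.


1/lambda = R * (1/n_l^2 - 1/n_u^2)
= 1.097e7 * (1/2^2 - 1/17^2)
= 1.097e7 * (0.25 - 0.00346)
= 1.097e7 * 0.24654
= 2.7045e+06 /m
lambda = 1 / 2.7045e+06 = 369.7484 nm

369.7484


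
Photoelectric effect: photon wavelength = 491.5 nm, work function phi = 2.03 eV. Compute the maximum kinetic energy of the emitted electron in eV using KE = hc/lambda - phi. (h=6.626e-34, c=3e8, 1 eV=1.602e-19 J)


E_photon = hc / lambda
= (6.626e-34)(3e8) / (491.5e-9)
= 4.0444e-19 J
= 2.5246 eV
KE = E_photon - phi
= 2.5246 - 2.03
= 0.4946 eV

0.4946


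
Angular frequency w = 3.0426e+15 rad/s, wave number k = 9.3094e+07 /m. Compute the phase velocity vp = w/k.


vp = w / k
= 3.0426e+15 / 9.3094e+07
= 3.2683e+07 m/s

3.2683e+07


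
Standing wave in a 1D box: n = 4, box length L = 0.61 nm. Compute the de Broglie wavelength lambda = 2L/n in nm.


lambda = 2L / n
= 2 * 0.61 / 4
= 1.22 / 4
= 0.305 nm

0.305


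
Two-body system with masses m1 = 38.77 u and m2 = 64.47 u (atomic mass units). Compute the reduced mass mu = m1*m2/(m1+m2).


mu = m1 * m2 / (m1 + m2)
= 38.77 * 64.47 / (38.77 + 64.47)
= 2499.5019 / 103.24
= 24.2106 u

24.2106


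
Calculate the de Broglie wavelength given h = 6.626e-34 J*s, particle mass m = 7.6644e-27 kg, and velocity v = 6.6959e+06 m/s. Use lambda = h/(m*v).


lambda = h / (m * v)
= 6.626e-34 / (7.6644e-27 * 6.6959e+06)
= 6.626e-34 / 5.1320e-20
= 1.2911e-14 m

1.2911e-14


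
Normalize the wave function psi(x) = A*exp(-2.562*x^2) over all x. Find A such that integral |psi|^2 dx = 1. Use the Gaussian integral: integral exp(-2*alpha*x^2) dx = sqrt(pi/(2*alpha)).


integral |psi|^2 dx = A^2 * sqrt(pi/(2*alpha)) = 1
A^2 = sqrt(2*alpha/pi)
= sqrt(2 * 2.562 / pi)
= 1.277114
A = sqrt(1.277114)
= 1.1301

1.1301


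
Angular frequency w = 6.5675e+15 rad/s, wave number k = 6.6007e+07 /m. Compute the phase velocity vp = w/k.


vp = w / k
= 6.5675e+15 / 6.6007e+07
= 9.9497e+07 m/s

9.9497e+07


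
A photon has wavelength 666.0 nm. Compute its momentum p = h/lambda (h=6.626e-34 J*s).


p = h / lambda
= 6.626e-34 / (666.0e-9)
= 6.626e-34 / 6.6600e-07
= 9.9489e-28 kg*m/s

9.9489e-28


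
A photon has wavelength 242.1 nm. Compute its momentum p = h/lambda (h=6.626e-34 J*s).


p = h / lambda
= 6.626e-34 / (242.1e-9)
= 6.626e-34 / 2.4210e-07
= 2.7369e-27 kg*m/s

2.7369e-27


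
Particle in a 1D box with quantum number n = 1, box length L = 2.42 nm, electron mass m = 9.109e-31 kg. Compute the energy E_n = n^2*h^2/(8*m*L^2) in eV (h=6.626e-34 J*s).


E = n^2 * h^2 / (8 * m * L^2)
= 1^2 * (6.626e-34)^2 / (8 * 9.109e-31 * (2.42e-9)^2)
= 1 * 4.3904e-67 / (8 * 9.109e-31 * 5.8564e-18)
= 1.0288e-20 J
= 0.0642 eV

0.0642


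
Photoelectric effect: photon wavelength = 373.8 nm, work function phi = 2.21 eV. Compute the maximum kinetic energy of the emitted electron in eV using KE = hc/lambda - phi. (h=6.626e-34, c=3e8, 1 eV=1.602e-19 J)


E_photon = hc / lambda
= (6.626e-34)(3e8) / (373.8e-9)
= 5.3178e-19 J
= 3.3195 eV
KE = E_photon - phi
= 3.3195 - 2.21
= 1.1095 eV

1.1095


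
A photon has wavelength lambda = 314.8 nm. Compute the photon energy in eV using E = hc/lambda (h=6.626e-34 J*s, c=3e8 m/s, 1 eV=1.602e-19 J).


E = hc / lambda
= (6.626e-34)(3e8) / (314.8e-9)
= 1.9878e-25 / 3.1480e-07
= 6.3145e-19 J
Converting to eV: 6.3145e-19 / 1.602e-19
= 3.9416 eV

3.9416


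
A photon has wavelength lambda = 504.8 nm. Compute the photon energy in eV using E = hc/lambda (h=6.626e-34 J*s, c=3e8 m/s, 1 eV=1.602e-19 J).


E = hc / lambda
= (6.626e-34)(3e8) / (504.8e-9)
= 1.9878e-25 / 5.0480e-07
= 3.9378e-19 J
Converting to eV: 3.9378e-19 / 1.602e-19
= 2.4581 eV

2.4581


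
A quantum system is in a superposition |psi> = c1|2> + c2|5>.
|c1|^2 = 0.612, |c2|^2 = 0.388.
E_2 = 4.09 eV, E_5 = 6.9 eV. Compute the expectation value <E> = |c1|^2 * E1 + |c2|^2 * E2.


<E> = |c1|^2 * E1 + |c2|^2 * E2
= 0.612 * 4.09 + 0.388 * 6.9
= 2.5031 + 2.6772
= 5.1803 eV

5.1803


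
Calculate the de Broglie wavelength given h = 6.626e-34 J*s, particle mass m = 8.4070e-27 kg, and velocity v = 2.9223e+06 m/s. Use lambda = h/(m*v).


lambda = h / (m * v)
= 6.626e-34 / (8.4070e-27 * 2.9223e+06)
= 6.626e-34 / 2.4568e-20
= 2.6970e-14 m

2.6970e-14


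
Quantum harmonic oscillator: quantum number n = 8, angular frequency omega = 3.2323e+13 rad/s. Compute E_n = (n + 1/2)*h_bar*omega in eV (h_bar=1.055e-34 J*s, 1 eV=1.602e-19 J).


E = (n + 1/2) * h_bar * omega
= (8 + 0.5) * 1.055e-34 * 3.2323e+13
= 8.5 * 3.4101e-21
= 2.8986e-20 J
= 0.1809 eV

0.1809


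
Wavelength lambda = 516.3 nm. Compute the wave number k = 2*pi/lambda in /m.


k = 2 * pi / lambda
= 6.2832 / (516.3e-9)
= 6.2832 / 5.1630e-07
= 1.2170e+07 /m

1.2170e+07


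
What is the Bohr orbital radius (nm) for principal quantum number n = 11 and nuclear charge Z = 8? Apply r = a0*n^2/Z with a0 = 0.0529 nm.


r = a0 * n^2 / Z
= 0.0529 * 11^2 / 8
= 0.0529 * 121 / 8
= 0.8001 nm

0.8001


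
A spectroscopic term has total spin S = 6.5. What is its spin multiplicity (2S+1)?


Spin multiplicity = 2S + 1
= 2 * 6.5 + 1
= 13.0 + 1
= 14

14


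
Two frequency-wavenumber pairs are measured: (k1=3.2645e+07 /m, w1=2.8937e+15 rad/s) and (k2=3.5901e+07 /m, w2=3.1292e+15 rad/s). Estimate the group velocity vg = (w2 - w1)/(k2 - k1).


vg = (w2 - w1) / (k2 - k1)
= (3.1292e+15 - 2.8937e+15) / (3.5901e+07 - 3.2645e+07)
= 2.3550e+14 / 3.2560e+06
= 7.2328e+07 m/s

7.2328e+07


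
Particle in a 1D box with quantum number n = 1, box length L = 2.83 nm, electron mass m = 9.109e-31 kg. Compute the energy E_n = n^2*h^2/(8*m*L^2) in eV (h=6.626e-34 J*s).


E = n^2 * h^2 / (8 * m * L^2)
= 1^2 * (6.626e-34)^2 / (8 * 9.109e-31 * (2.83e-9)^2)
= 1 * 4.3904e-67 / (8 * 9.109e-31 * 8.0089e-18)
= 7.5226e-21 J
= 0.047 eV

0.047


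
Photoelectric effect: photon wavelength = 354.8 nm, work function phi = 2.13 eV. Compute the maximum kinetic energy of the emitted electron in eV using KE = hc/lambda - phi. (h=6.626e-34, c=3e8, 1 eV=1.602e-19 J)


E_photon = hc / lambda
= (6.626e-34)(3e8) / (354.8e-9)
= 5.6026e-19 J
= 3.4972 eV
KE = E_photon - phi
= 3.4972 - 2.13
= 1.3672 eV

1.3672


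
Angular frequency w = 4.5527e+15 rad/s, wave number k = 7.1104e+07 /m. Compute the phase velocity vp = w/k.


vp = w / k
= 4.5527e+15 / 7.1104e+07
= 6.4029e+07 m/s

6.4029e+07


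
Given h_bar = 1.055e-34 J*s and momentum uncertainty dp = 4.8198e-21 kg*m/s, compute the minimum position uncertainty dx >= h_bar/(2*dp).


dx = h_bar / (2 * dp)
= 1.055e-34 / (2 * 4.8198e-21)
= 1.055e-34 / 9.6396e-21
= 1.0944e-14 m

1.0944e-14


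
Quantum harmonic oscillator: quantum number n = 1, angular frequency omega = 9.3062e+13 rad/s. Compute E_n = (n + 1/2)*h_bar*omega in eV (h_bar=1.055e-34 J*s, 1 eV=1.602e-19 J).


E = (n + 1/2) * h_bar * omega
= (1 + 0.5) * 1.055e-34 * 9.3062e+13
= 1.5 * 9.8180e-21
= 1.4727e-20 J
= 0.0919 eV

0.0919


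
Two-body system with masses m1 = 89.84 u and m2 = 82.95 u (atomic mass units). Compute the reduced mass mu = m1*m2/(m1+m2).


mu = m1 * m2 / (m1 + m2)
= 89.84 * 82.95 / (89.84 + 82.95)
= 7452.228 / 172.79
= 43.1288 u

43.1288


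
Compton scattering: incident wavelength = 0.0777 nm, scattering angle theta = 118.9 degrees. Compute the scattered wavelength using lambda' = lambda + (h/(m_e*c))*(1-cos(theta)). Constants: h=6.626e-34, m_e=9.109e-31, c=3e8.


Compton wavelength: h/(m_e*c) = 2.4247e-12 m
d_lambda = 2.4247e-12 * (1 - cos(118.9 deg))
= 2.4247e-12 * 1.483282
= 3.5965e-12 m = 0.003597 nm
lambda' = 0.0777 + 0.003597
= 0.081297 nm

0.081297


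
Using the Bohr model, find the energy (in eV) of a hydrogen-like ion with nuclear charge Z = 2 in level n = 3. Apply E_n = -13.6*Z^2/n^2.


E_n = -13.6 * Z^2 / n^2
= -13.6 * 2^2 / 3^2
= -13.6 * 4 / 9
= -6.0444 eV

-6.0444


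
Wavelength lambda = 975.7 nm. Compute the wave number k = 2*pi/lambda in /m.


k = 2 * pi / lambda
= 6.2832 / (975.7e-9)
= 6.2832 / 9.7570e-07
= 6.4397e+06 /m

6.4397e+06


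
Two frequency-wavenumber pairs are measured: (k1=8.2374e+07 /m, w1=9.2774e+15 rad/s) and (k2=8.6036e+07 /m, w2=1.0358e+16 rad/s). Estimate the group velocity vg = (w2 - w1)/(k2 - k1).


vg = (w2 - w1) / (k2 - k1)
= (1.0358e+16 - 9.2774e+15) / (8.6036e+07 - 8.2374e+07)
= 1.0806e+15 / 3.6620e+06
= 2.9508e+08 m/s

2.9508e+08


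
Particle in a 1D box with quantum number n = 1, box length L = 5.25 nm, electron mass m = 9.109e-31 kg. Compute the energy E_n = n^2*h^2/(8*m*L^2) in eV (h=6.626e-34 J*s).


E = n^2 * h^2 / (8 * m * L^2)
= 1^2 * (6.626e-34)^2 / (8 * 9.109e-31 * (5.25e-9)^2)
= 1 * 4.3904e-67 / (8 * 9.109e-31 * 2.7563e-17)
= 2.1859e-21 J
= 0.0136 eV

0.0136


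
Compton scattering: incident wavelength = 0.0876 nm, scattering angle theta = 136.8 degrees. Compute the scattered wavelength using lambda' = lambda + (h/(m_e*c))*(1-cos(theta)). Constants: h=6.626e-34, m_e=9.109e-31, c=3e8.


Compton wavelength: h/(m_e*c) = 2.4247e-12 m
d_lambda = 2.4247e-12 * (1 - cos(136.8 deg))
= 2.4247e-12 * 1.728969
= 4.1922e-12 m = 0.004192 nm
lambda' = 0.0876 + 0.004192
= 0.091792 nm

0.091792


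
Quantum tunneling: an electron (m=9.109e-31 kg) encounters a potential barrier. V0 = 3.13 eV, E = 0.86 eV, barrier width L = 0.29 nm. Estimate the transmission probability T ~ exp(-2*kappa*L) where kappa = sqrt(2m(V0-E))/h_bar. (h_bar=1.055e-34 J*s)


V0 - E = 2.27 eV = 3.6365e-19 J
kappa = sqrt(2 * m * (V0-E)) / h_bar
= sqrt(2 * 9.109e-31 * 3.6365e-19) / 1.055e-34
= 7.7151e+09 /m
2*kappa*L = 2 * 7.7151e+09 * 0.29e-9
= 4.4748
T = exp(-4.4748) = 1.139292e-02

1.139292e-02


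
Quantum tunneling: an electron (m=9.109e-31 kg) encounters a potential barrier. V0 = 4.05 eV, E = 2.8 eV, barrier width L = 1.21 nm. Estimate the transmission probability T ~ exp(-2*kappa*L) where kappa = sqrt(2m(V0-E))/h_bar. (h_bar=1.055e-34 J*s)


V0 - E = 1.25 eV = 2.0025e-19 J
kappa = sqrt(2 * m * (V0-E)) / h_bar
= sqrt(2 * 9.109e-31 * 2.0025e-19) / 1.055e-34
= 5.7251e+09 /m
2*kappa*L = 2 * 5.7251e+09 * 1.21e-9
= 13.8548
T = exp(-13.8548) = 9.614952e-07

9.614952e-07


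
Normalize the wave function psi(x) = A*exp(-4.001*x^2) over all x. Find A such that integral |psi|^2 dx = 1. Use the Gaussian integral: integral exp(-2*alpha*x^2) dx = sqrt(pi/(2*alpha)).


integral |psi|^2 dx = A^2 * sqrt(pi/(2*alpha)) = 1
A^2 = sqrt(2*alpha/pi)
= sqrt(2 * 4.001 / pi)
= 1.595969
A = sqrt(1.595969)
= 1.2633

1.2633


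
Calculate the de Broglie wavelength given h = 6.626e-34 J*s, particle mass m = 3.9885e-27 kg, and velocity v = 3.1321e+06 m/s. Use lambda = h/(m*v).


lambda = h / (m * v)
= 6.626e-34 / (3.9885e-27 * 3.1321e+06)
= 6.626e-34 / 1.2492e-20
= 5.3040e-14 m

5.3040e-14


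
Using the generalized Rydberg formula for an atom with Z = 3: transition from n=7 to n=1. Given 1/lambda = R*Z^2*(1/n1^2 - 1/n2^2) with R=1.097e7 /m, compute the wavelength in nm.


1/lambda = R * Z^2 * (1/n1^2 - 1/n2^2)
= 1.097e7 * 3^2 * (1/1^2 - 1/7^2)
= 1.097e7 * 9 * (1.0 - 0.020408)
= 9.6715e+07 /m
lambda = 1 / 9.6715e+07
= 10.3396 nm

10.3396


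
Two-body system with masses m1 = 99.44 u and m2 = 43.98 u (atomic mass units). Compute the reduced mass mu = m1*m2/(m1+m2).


mu = m1 * m2 / (m1 + m2)
= 99.44 * 43.98 / (99.44 + 43.98)
= 4373.3712 / 143.42
= 30.4935 u

30.4935


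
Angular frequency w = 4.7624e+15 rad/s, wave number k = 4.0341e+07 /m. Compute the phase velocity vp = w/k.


vp = w / k
= 4.7624e+15 / 4.0341e+07
= 1.1805e+08 m/s

1.1805e+08


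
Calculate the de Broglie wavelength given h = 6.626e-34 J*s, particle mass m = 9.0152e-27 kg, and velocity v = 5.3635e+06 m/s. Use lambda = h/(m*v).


lambda = h / (m * v)
= 6.626e-34 / (9.0152e-27 * 5.3635e+06)
= 6.626e-34 / 4.8353e-20
= 1.3703e-14 m

1.3703e-14


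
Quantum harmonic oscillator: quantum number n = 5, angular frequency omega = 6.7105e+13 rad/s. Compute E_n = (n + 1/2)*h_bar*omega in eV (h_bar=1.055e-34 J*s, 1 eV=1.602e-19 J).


E = (n + 1/2) * h_bar * omega
= (5 + 0.5) * 1.055e-34 * 6.7105e+13
= 5.5 * 7.0796e-21
= 3.8938e-20 J
= 0.2431 eV

0.2431


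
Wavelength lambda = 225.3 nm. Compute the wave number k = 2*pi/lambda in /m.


k = 2 * pi / lambda
= 6.2832 / (225.3e-9)
= 6.2832 / 2.2530e-07
= 2.7888e+07 /m

2.7888e+07


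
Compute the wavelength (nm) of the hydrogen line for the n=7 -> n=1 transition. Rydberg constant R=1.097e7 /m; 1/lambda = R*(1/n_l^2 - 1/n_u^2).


1/lambda = R * (1/n_l^2 - 1/n_u^2)
= 1.097e7 * (1/1^2 - 1/7^2)
= 1.097e7 * (1.0 - 0.020408)
= 1.097e7 * 0.979592
= 1.0746e+07 /m
lambda = 1 / 1.0746e+07 = 93.0568 nm

93.0568


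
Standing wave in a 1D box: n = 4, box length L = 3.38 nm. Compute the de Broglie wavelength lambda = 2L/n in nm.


lambda = 2L / n
= 2 * 3.38 / 4
= 6.76 / 4
= 1.69 nm

1.69


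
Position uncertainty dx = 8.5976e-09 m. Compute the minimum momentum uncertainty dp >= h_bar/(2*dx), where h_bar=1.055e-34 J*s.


dp = h_bar / (2 * dx)
= 1.055e-34 / (2 * 8.5976e-09)
= 1.055e-34 / 1.7195e-08
= 6.1354e-27 kg*m/s

6.1354e-27


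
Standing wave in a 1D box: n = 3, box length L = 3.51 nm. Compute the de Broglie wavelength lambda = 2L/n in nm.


lambda = 2L / n
= 2 * 3.51 / 3
= 7.02 / 3
= 2.34 nm

2.34


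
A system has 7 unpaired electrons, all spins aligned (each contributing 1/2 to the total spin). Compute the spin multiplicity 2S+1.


Total spin S = N * (1/2) = 7 * 0.5 = 3.5
Spin multiplicity = 2S + 1
= 2 * 3.5 + 1
= 8

8


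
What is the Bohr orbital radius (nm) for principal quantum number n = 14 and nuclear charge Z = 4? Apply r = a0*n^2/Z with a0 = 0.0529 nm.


r = a0 * n^2 / Z
= 0.0529 * 14^2 / 4
= 0.0529 * 196 / 4
= 2.5921 nm

2.5921


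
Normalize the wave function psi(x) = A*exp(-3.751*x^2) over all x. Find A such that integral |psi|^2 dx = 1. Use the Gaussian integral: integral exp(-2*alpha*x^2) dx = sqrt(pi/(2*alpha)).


integral |psi|^2 dx = A^2 * sqrt(pi/(2*alpha)) = 1
A^2 = sqrt(2*alpha/pi)
= sqrt(2 * 3.751 / pi)
= 1.545303
A = sqrt(1.545303)
= 1.2431

1.2431


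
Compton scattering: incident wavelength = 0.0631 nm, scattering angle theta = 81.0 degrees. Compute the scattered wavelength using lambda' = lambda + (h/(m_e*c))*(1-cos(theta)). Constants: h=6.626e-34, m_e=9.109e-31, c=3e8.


Compton wavelength: h/(m_e*c) = 2.4247e-12 m
d_lambda = 2.4247e-12 * (1 - cos(81.0 deg))
= 2.4247e-12 * 0.843566
= 2.0454e-12 m = 0.002045 nm
lambda' = 0.0631 + 0.002045
= 0.065145 nm

0.065145


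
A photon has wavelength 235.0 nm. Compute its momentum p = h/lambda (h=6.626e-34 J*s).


p = h / lambda
= 6.626e-34 / (235.0e-9)
= 6.626e-34 / 2.3500e-07
= 2.8196e-27 kg*m/s

2.8196e-27


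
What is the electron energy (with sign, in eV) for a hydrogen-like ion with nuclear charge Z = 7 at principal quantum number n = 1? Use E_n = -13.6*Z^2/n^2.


E_n = -13.6 * Z^2 / n^2
= -13.6 * 7^2 / 1^2
= -13.6 * 49 / 1
= -666.4 eV

-666.4


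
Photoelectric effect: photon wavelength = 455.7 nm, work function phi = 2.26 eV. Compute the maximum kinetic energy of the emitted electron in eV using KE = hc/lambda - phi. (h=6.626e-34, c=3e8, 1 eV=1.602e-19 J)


E_photon = hc / lambda
= (6.626e-34)(3e8) / (455.7e-9)
= 4.3621e-19 J
= 2.7229 eV
KE = E_photon - phi
= 2.7229 - 2.26
= 0.4629 eV

0.4629


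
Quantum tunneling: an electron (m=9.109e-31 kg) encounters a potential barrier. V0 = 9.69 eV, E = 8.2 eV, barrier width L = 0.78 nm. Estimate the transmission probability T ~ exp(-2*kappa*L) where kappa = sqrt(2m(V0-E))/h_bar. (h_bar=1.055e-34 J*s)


V0 - E = 1.49 eV = 2.3870e-19 J
kappa = sqrt(2 * m * (V0-E)) / h_bar
= sqrt(2 * 9.109e-31 * 2.3870e-19) / 1.055e-34
= 6.2506e+09 /m
2*kappa*L = 2 * 6.2506e+09 * 0.78e-9
= 9.7509
T = exp(-9.7509) = 5.823938e-05

5.823938e-05


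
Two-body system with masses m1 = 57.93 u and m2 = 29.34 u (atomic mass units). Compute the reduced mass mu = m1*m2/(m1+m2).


mu = m1 * m2 / (m1 + m2)
= 57.93 * 29.34 / (57.93 + 29.34)
= 1699.6662 / 87.27
= 19.476 u

19.476


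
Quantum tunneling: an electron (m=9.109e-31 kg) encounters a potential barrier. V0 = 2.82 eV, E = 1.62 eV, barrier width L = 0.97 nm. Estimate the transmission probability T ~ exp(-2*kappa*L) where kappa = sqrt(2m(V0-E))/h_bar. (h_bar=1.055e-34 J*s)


V0 - E = 1.2 eV = 1.9224e-19 J
kappa = sqrt(2 * m * (V0-E)) / h_bar
= sqrt(2 * 9.109e-31 * 1.9224e-19) / 1.055e-34
= 5.6094e+09 /m
2*kappa*L = 2 * 5.6094e+09 * 0.97e-9
= 10.8823
T = exp(-10.8823) = 1.878747e-05

1.878747e-05


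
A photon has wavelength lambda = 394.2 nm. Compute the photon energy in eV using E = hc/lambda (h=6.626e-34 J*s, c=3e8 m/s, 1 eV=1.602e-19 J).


E = hc / lambda
= (6.626e-34)(3e8) / (394.2e-9)
= 1.9878e-25 / 3.9420e-07
= 5.0426e-19 J
Converting to eV: 5.0426e-19 / 1.602e-19
= 3.1477 eV

3.1477


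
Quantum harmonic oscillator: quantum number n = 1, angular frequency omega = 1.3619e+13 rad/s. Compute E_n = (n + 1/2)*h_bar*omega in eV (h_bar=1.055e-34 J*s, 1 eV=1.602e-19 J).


E = (n + 1/2) * h_bar * omega
= (1 + 0.5) * 1.055e-34 * 1.3619e+13
= 1.5 * 1.4368e-21
= 2.1552e-21 J
= 0.0135 eV

0.0135


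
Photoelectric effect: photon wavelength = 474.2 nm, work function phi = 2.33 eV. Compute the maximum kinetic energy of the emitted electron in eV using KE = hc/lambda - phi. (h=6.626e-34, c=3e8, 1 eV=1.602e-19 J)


E_photon = hc / lambda
= (6.626e-34)(3e8) / (474.2e-9)
= 4.1919e-19 J
= 2.6167 eV
KE = E_photon - phi
= 2.6167 - 2.33
= 0.2867 eV

0.2867


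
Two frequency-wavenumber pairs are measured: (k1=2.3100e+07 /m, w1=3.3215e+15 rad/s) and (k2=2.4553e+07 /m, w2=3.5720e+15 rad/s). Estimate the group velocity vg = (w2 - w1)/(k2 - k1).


vg = (w2 - w1) / (k2 - k1)
= (3.5720e+15 - 3.3215e+15) / (2.4553e+07 - 2.3100e+07)
= 2.5050e+14 / 1.4530e+06
= 1.7240e+08 m/s

1.7240e+08


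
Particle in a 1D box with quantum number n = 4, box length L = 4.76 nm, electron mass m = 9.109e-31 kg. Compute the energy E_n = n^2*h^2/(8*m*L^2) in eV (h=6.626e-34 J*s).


E = n^2 * h^2 / (8 * m * L^2)
= 4^2 * (6.626e-34)^2 / (8 * 9.109e-31 * (4.76e-9)^2)
= 16 * 4.3904e-67 / (8 * 9.109e-31 * 2.2658e-17)
= 4.2545e-20 J
= 0.2656 eV

0.2656


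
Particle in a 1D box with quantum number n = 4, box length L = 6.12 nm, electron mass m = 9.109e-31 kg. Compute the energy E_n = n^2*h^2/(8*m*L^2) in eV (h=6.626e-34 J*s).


E = n^2 * h^2 / (8 * m * L^2)
= 4^2 * (6.626e-34)^2 / (8 * 9.109e-31 * (6.12e-9)^2)
= 16 * 4.3904e-67 / (8 * 9.109e-31 * 3.7454e-17)
= 2.5737e-20 J
= 0.1607 eV

0.1607


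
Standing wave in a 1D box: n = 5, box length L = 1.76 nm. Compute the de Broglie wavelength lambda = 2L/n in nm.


lambda = 2L / n
= 2 * 1.76 / 5
= 3.52 / 5
= 0.704 nm

0.704


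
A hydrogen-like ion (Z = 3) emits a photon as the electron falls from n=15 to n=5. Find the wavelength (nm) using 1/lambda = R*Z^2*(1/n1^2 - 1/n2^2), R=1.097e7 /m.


1/lambda = R * Z^2 * (1/n1^2 - 1/n2^2)
= 1.097e7 * 3^2 * (1/5^2 - 1/15^2)
= 1.097e7 * 9 * (0.04 - 0.004444)
= 3.5104e+06 /m
lambda = 1 / 3.5104e+06
= 284.8678 nm

284.8678


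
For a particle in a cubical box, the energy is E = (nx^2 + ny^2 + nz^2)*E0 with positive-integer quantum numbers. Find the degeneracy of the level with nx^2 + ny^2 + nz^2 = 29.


Enumerate all (nx, ny, nz) with nx^2 + ny^2 + nz^2 = 29:
(2,3,4)
(2,4,3)
(3,2,4)
(3,4,2)
(4,2,3)
(4,3,2)
Total degeneracy = 6

6


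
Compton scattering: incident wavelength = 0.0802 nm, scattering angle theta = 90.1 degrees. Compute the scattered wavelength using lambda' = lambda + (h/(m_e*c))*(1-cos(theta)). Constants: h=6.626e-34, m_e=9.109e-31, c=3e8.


Compton wavelength: h/(m_e*c) = 2.4247e-12 m
d_lambda = 2.4247e-12 * (1 - cos(90.1 deg))
= 2.4247e-12 * 1.001745
= 2.4289e-12 m = 0.002429 nm
lambda' = 0.0802 + 0.002429
= 0.082629 nm

0.082629


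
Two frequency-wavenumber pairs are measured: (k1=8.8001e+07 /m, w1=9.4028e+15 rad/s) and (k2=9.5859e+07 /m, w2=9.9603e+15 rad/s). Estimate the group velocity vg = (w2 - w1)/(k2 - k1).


vg = (w2 - w1) / (k2 - k1)
= (9.9603e+15 - 9.4028e+15) / (9.5859e+07 - 8.8001e+07)
= 5.5750e+14 / 7.8580e+06
= 7.0947e+07 m/s

7.0947e+07


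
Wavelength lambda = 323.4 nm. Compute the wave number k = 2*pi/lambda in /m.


k = 2 * pi / lambda
= 6.2832 / (323.4e-9)
= 6.2832 / 3.2340e-07
= 1.9429e+07 /m

1.9429e+07


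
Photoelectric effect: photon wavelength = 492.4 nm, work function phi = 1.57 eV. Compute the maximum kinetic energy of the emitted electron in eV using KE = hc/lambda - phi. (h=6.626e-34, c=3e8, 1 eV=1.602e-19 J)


E_photon = hc / lambda
= (6.626e-34)(3e8) / (492.4e-9)
= 4.0370e-19 J
= 2.52 eV
KE = E_photon - phi
= 2.52 - 1.57
= 0.95 eV

0.95


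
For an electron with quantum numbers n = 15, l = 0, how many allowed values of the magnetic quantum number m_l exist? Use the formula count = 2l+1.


m_l ranges from -l to +l in integer steps
So m_l goes from -0 to +0
Count = 2l + 1 = 2*0 + 1
= 1

1


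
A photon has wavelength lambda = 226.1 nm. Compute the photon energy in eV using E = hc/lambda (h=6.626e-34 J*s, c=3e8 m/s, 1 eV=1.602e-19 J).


E = hc / lambda
= (6.626e-34)(3e8) / (226.1e-9)
= 1.9878e-25 / 2.2610e-07
= 8.7917e-19 J
Converting to eV: 8.7917e-19 / 1.602e-19
= 5.4879 eV

5.4879


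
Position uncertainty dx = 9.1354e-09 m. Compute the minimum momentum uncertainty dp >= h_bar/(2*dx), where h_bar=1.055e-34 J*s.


dp = h_bar / (2 * dx)
= 1.055e-34 / (2 * 9.1354e-09)
= 1.055e-34 / 1.8271e-08
= 5.7742e-27 kg*m/s

5.7742e-27


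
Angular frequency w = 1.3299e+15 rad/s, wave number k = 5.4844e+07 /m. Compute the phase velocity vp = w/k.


vp = w / k
= 1.3299e+15 / 5.4844e+07
= 2.4249e+07 m/s

2.4249e+07


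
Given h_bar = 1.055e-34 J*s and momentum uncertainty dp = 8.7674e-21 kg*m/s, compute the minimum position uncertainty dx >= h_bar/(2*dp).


dx = h_bar / (2 * dp)
= 1.055e-34 / (2 * 8.7674e-21)
= 1.055e-34 / 1.7535e-20
= 6.0166e-15 m

6.0166e-15


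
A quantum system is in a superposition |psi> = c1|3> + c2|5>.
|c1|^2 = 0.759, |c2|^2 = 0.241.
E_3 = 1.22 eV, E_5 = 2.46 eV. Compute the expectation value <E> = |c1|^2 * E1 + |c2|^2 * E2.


<E> = |c1|^2 * E1 + |c2|^2 * E2
= 0.759 * 1.22 + 0.241 * 2.46
= 0.926 + 0.5929
= 1.5188 eV

1.5188


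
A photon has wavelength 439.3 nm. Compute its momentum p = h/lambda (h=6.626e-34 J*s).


p = h / lambda
= 6.626e-34 / (439.3e-9)
= 6.626e-34 / 4.3930e-07
= 1.5083e-27 kg*m/s

1.5083e-27


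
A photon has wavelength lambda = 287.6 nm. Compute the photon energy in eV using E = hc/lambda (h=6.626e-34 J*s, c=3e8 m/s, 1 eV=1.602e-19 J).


E = hc / lambda
= (6.626e-34)(3e8) / (287.6e-9)
= 1.9878e-25 / 2.8760e-07
= 6.9117e-19 J
Converting to eV: 6.9117e-19 / 1.602e-19
= 4.3144 eV

4.3144


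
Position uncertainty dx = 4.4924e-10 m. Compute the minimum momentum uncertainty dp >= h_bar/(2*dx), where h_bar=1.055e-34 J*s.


dp = h_bar / (2 * dx)
= 1.055e-34 / (2 * 4.4924e-10)
= 1.055e-34 / 8.9848e-10
= 1.1742e-25 kg*m/s

1.1742e-25


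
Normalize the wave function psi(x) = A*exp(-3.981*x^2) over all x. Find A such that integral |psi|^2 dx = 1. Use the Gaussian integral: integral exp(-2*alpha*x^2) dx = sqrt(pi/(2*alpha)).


integral |psi|^2 dx = A^2 * sqrt(pi/(2*alpha)) = 1
A^2 = sqrt(2*alpha/pi)
= sqrt(2 * 3.981 / pi)
= 1.591975
A = sqrt(1.591975)
= 1.2617

1.2617


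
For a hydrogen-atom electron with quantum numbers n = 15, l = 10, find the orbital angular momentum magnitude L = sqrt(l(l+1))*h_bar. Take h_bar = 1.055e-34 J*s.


L = sqrt(l*(l+1)) * h_bar
= sqrt(10 * 11) * 1.055e-34
= sqrt(110) * 1.055e-34
= 10.4881 * 1.055e-34
= 1.1065e-33 J*s

1.1065e-33


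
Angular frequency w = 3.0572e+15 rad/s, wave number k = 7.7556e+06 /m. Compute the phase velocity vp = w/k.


vp = w / k
= 3.0572e+15 / 7.7556e+06
= 3.9419e+08 m/s

3.9419e+08


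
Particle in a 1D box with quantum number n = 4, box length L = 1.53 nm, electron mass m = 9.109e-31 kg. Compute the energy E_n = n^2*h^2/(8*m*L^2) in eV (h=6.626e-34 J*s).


E = n^2 * h^2 / (8 * m * L^2)
= 4^2 * (6.626e-34)^2 / (8 * 9.109e-31 * (1.53e-9)^2)
= 16 * 4.3904e-67 / (8 * 9.109e-31 * 2.3409e-18)
= 4.1179e-19 J
= 2.5705 eV

2.5705


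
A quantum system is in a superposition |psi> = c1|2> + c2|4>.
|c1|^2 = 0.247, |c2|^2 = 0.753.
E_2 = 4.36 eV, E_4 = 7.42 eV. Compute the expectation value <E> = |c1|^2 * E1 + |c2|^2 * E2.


<E> = |c1|^2 * E1 + |c2|^2 * E2
= 0.247 * 4.36 + 0.753 * 7.42
= 1.0769 + 5.5873
= 6.6642 eV

6.6642


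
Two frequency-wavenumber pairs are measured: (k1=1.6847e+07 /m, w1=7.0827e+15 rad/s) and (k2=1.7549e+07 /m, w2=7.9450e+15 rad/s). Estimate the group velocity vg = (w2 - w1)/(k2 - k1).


vg = (w2 - w1) / (k2 - k1)
= (7.9450e+15 - 7.0827e+15) / (1.7549e+07 - 1.6847e+07)
= 8.6230e+14 / 7.0200e+05
= 1.2283e+09 m/s

1.2283e+09


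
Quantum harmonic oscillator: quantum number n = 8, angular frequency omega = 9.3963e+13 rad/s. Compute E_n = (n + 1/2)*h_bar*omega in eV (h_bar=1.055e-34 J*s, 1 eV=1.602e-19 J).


E = (n + 1/2) * h_bar * omega
= (8 + 0.5) * 1.055e-34 * 9.3963e+13
= 8.5 * 9.9131e-21
= 8.4261e-20 J
= 0.526 eV

0.526


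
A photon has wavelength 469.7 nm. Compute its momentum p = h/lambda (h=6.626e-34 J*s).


p = h / lambda
= 6.626e-34 / (469.7e-9)
= 6.626e-34 / 4.6970e-07
= 1.4107e-27 kg*m/s

1.4107e-27


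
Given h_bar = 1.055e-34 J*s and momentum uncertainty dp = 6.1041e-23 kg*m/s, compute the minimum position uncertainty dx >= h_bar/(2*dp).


dx = h_bar / (2 * dp)
= 1.055e-34 / (2 * 6.1041e-23)
= 1.055e-34 / 1.2208e-22
= 8.6417e-13 m

8.6417e-13


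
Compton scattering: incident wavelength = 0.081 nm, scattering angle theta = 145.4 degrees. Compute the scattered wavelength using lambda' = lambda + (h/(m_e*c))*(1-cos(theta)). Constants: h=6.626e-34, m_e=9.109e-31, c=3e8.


Compton wavelength: h/(m_e*c) = 2.4247e-12 m
d_lambda = 2.4247e-12 * (1 - cos(145.4 deg))
= 2.4247e-12 * 1.823136
= 4.4206e-12 m = 0.004421 nm
lambda' = 0.081 + 0.004421
= 0.085421 nm

0.085421


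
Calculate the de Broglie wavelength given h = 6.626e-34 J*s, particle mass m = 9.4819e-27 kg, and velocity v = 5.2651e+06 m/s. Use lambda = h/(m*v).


lambda = h / (m * v)
= 6.626e-34 / (9.4819e-27 * 5.2651e+06)
= 6.626e-34 / 4.9923e-20
= 1.3272e-14 m

1.3272e-14


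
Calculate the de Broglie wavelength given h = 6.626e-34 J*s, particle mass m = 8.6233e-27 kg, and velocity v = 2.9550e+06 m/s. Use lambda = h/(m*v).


lambda = h / (m * v)
= 6.626e-34 / (8.6233e-27 * 2.9550e+06)
= 6.626e-34 / 2.5482e-20
= 2.6003e-14 m

2.6003e-14


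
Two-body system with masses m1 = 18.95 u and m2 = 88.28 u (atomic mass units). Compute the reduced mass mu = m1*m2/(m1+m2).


mu = m1 * m2 / (m1 + m2)
= 18.95 * 88.28 / (18.95 + 88.28)
= 1672.906 / 107.23
= 15.6011 u

15.6011


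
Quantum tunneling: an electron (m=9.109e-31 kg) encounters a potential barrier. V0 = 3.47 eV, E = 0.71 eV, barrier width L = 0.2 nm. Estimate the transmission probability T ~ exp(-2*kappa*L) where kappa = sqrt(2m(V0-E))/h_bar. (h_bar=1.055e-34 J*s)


V0 - E = 2.76 eV = 4.4215e-19 J
kappa = sqrt(2 * m * (V0-E)) / h_bar
= sqrt(2 * 9.109e-31 * 4.4215e-19) / 1.055e-34
= 8.5071e+09 /m
2*kappa*L = 2 * 8.5071e+09 * 0.2e-9
= 3.4029
T = exp(-3.4029) = 3.327806e-02

3.327806e-02


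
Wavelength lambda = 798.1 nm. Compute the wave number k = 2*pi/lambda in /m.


k = 2 * pi / lambda
= 6.2832 / (798.1e-9)
= 6.2832 / 7.9810e-07
= 7.8727e+06 /m

7.8727e+06


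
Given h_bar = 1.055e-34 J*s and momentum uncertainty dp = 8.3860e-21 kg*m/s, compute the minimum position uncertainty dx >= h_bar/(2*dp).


dx = h_bar / (2 * dp)
= 1.055e-34 / (2 * 8.3860e-21)
= 1.055e-34 / 1.6772e-20
= 6.2902e-15 m

6.2902e-15


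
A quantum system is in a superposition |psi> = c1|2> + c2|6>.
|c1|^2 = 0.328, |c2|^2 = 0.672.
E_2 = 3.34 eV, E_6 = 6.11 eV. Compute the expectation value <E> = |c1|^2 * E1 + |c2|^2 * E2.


<E> = |c1|^2 * E1 + |c2|^2 * E2
= 0.328 * 3.34 + 0.672 * 6.11
= 1.0955 + 4.1059
= 5.2014 eV

5.2014


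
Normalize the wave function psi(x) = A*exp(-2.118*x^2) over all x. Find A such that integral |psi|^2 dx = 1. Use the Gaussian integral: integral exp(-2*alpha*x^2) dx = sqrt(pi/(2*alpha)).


integral |psi|^2 dx = A^2 * sqrt(pi/(2*alpha)) = 1
A^2 = sqrt(2*alpha/pi)
= sqrt(2 * 2.118 / pi)
= 1.161189
A = sqrt(1.161189)
= 1.0776

1.0776


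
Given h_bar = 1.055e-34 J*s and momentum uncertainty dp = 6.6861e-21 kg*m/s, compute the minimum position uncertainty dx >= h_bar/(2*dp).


dx = h_bar / (2 * dp)
= 1.055e-34 / (2 * 6.6861e-21)
= 1.055e-34 / 1.3372e-20
= 7.8895e-15 m

7.8895e-15


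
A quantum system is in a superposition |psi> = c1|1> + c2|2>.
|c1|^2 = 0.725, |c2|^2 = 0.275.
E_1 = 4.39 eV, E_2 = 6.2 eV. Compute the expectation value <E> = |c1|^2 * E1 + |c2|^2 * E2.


<E> = |c1|^2 * E1 + |c2|^2 * E2
= 0.725 * 4.39 + 0.275 * 6.2
= 3.1827 + 1.705
= 4.8877 eV

4.8877


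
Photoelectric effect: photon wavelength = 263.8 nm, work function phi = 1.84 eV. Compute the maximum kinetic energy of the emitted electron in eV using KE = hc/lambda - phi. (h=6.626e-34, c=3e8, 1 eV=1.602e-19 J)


E_photon = hc / lambda
= (6.626e-34)(3e8) / (263.8e-9)
= 7.5353e-19 J
= 4.7037 eV
KE = E_photon - phi
= 4.7037 - 1.84
= 2.8637 eV

2.8637


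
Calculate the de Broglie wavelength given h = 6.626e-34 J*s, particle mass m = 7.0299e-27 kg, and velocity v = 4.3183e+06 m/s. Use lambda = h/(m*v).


lambda = h / (m * v)
= 6.626e-34 / (7.0299e-27 * 4.3183e+06)
= 6.626e-34 / 3.0357e-20
= 2.1827e-14 m

2.1827e-14
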